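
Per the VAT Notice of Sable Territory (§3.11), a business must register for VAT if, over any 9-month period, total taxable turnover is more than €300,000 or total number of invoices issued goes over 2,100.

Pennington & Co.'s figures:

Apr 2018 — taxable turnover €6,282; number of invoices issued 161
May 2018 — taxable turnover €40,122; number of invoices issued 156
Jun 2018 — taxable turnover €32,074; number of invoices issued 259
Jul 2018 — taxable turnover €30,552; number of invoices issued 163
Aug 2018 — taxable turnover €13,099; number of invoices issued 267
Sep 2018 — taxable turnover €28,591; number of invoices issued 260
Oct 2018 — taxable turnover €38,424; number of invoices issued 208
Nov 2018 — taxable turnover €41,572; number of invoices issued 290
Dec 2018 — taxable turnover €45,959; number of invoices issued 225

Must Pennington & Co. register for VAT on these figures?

Total taxable turnover: €6,282 + €40,122 + €32,074 + €30,552 + €13,099 + €28,591 + €38,424 + €41,572 + €45,959 = €276,675 (≤ €300,000).
Total number of invoices issued: 161 + 156 + 259 + 163 + 267 + 260 + 208 + 290 + 225 = 1,989 (≤ 2,100).
The test is 'or': neither threshold is exceeded.

No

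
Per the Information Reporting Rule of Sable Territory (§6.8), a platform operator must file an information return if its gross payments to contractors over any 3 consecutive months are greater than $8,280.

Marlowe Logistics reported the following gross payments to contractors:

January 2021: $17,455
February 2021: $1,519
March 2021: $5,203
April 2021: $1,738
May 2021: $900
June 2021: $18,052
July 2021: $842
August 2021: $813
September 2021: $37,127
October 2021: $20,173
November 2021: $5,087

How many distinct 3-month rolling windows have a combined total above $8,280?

8

January 2021–March 2021: $17,455 + $1,519 + $5,203 = $24,177 (over)
February 2021–April 2021: $1,519 + $5,203 + $1,738 = $8,460 (over)
March 2021–May 2021: $5,203 + $1,738 + $900 = $7,841 (under)
April 2021–June 2021: $1,738 + $900 + $18,052 = $20,690 (over)
May 2021–July 2021: $900 + $18,052 + $842 = $19,794 (over)
June 2021–August 2021: $18,052 + $842 + $813 = $19,707 (over)
July 2021–September 2021: $842 + $813 + $37,127 = $38,782 (over)
August 2021–October 2021: $813 + $37,127 + $20,173 = $58,113 (over)
September 2021–November 2021: $37,127 + $20,173 + $5,087 = $62,387 (over)
8 windows exceed the threshold.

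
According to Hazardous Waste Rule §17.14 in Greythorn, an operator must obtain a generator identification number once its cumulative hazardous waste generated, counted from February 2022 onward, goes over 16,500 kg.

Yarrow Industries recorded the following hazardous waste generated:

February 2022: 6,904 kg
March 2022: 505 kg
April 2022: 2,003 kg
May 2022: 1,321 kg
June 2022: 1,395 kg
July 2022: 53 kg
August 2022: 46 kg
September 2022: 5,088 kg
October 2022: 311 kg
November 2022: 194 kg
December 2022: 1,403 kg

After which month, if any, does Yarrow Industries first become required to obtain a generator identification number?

Through February 2022: 6,904 kg
Through March 2022: 7,409 kg
Through April 2022: 9,412 kg
Through May 2022: 10,733 kg
Through June 2022: 12,128 kg
Through July 2022: 12,181 kg
Through August 2022: 12,227 kg
Through September 2022: 17,315 kg ← exceeds threshold

September 2022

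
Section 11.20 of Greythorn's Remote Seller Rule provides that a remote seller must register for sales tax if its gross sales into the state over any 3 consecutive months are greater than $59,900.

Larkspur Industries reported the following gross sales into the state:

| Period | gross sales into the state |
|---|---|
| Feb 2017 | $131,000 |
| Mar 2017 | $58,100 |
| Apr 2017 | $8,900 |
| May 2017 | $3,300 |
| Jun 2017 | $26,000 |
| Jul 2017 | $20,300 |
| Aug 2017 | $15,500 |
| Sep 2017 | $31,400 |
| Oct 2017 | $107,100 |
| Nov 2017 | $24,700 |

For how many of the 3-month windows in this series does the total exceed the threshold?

6

Feb 2017–Apr 2017: $131,000 + $58,100 + $8,900 = $198,000 (over)
Mar 2017–May 2017: $58,100 + $8,900 + $3,300 = $70,300 (over)
Apr 2017–Jun 2017: $8,900 + $3,300 + $26,000 = $38,200 (under)
May 2017–Jul 2017: $3,300 + $26,000 + $20,300 = $49,600 (under)
Jun 2017–Aug 2017: $26,000 + $20,300 + $15,500 = $61,800 (over)
Jul 2017–Sep 2017: $20,300 + $15,500 + $31,400 = $67,200 (over)
Aug 2017–Oct 2017: $15,500 + $31,400 + $107,100 = $154,000 (over)
Sep 2017–Nov 2017: $31,400 + $107,100 + $24,700 = $163,200 (over)
6 windows exceed the threshold.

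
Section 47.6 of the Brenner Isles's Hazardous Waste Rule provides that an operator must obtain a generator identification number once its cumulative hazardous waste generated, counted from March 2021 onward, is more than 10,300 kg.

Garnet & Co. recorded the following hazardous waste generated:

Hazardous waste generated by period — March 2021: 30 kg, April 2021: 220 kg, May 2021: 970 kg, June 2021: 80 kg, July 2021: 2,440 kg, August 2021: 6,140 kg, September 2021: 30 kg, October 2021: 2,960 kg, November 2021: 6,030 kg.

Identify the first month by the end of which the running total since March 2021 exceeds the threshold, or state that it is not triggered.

Through March 2021: 30 kg
Through April 2021: 250 kg
Through May 2021: 1,220 kg
Through June 2021: 1,300 kg
Through July 2021: 3,740 kg
Through August 2021: 9,880 kg
Through September 2021: 9,910 kg
Through October 2021: 12,870 kg ← exceeds threshold

October 2021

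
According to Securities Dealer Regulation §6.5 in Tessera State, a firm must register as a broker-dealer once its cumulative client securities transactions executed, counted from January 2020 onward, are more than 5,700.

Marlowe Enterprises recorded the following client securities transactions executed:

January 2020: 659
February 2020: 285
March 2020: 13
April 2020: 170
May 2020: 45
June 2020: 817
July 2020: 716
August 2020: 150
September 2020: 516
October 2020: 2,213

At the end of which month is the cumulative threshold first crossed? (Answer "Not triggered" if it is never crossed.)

Through January 2020: 659
Through February 2020: 944
Through March 2020: 957
Through April 2020: 1,127
Through May 2020: 1,172
Through June 2020: 1,989
Through July 2020: 2,705
Through August 2020: 2,855
Through September 2020: 3,371
Through October 2020: 5,584
Final cumulative total 5,584 ≤ 5,700; the threshold is never exceeded.

Not triggered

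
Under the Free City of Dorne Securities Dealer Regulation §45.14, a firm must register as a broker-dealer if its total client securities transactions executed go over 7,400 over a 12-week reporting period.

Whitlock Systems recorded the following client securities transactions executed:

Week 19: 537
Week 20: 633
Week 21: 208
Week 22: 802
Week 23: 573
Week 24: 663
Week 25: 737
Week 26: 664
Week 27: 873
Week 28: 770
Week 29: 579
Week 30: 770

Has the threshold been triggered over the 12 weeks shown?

Yes

Total client securities transactions executed: 537 + 633 + 208 + 802 + 573 + 663 + 737 + 664 + 873 + 770 + 579 + 770 = 7,809.
7,809 > 7,400, so the threshold is exceeded.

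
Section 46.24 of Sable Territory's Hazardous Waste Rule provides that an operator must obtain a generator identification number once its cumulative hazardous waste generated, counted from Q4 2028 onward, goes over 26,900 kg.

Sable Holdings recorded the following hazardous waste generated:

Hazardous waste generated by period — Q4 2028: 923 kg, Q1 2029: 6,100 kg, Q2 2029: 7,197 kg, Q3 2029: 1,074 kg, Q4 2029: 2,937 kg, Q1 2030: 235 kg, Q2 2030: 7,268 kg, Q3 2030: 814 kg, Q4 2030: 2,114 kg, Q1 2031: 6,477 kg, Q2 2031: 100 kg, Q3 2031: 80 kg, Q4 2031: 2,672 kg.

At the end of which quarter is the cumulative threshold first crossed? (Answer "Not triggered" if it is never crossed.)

Through Q4 2028: 923 kg
Through Q1 2029: 7,023 kg
Through Q2 2029: 14,220 kg
Through Q3 2029: 15,294 kg
Through Q4 2029: 18,231 kg
Through Q1 2030: 18,466 kg
Through Q2 2030: 25,734 kg
Through Q3 2030: 26,548 kg
Through Q4 2030: 28,662 kg ← exceeds threshold

Q4 2030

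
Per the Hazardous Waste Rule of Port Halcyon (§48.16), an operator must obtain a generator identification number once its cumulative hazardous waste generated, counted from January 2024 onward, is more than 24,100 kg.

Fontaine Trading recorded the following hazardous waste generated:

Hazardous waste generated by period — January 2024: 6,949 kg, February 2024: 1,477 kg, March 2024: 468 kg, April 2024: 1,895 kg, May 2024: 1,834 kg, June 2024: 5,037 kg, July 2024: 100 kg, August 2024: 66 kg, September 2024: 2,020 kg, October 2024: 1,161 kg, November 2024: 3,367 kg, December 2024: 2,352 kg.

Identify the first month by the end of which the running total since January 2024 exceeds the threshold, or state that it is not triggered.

Through January 2024: 6,949 kg
Through February 2024: 8,426 kg
Through March 2024: 8,894 kg
Through April 2024: 10,789 kg
Through May 2024: 12,623 kg
Through June 2024: 17,660 kg
Through July 2024: 17,760 kg
Through August 2024: 17,826 kg
Through September 2024: 19,846 kg
Through October 2024: 21,007 kg
Through November 2024: 24,374 kg ← exceeds threshold

November 2024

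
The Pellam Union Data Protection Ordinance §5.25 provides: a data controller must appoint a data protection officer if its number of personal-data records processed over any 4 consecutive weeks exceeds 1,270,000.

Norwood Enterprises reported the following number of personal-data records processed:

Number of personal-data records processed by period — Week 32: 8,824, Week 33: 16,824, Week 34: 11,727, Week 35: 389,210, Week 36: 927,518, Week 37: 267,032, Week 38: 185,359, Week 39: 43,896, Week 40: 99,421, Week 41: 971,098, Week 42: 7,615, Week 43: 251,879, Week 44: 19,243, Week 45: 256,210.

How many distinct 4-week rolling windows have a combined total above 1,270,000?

6

Week 32–Week 35: 8,824 + 16,824 + 11,727 + 389,210 = 426,585 (under)
Week 33–Week 36: 16,824 + 11,727 + 389,210 + 927,518 = 1,345,279 (over)
Week 34–Week 37: 11,727 + 389,210 + 927,518 + 267,032 = 1,595,487 (over)
Week 35–Week 38: 389,210 + 927,518 + 267,032 + 185,359 = 1,769,119 (over)
Week 36–Week 39: 927,518 + 267,032 + 185,359 + 43,896 = 1,423,805 (over)
Week 37–Week 40: 267,032 + 185,359 + 43,896 + 99,421 = 595,708 (under)
Week 38–Week 41: 185,359 + 43,896 + 99,421 + 971,098 = 1,299,774 (over)
Week 39–Week 42: 43,896 + 99,421 + 971,098 + 7,615 = 1,122,030 (under)
Week 40–Week 43: 99,421 + 971,098 + 7,615 + 251,879 = 1,330,013 (over)
Week 41–Week 44: 971,098 + 7,615 + 251,879 + 19,243 = 1,249,835 (under)
Week 42–Week 45: 7,615 + 251,879 + 19,243 + 256,210 = 534,947 (under)
6 windows exceed the threshold.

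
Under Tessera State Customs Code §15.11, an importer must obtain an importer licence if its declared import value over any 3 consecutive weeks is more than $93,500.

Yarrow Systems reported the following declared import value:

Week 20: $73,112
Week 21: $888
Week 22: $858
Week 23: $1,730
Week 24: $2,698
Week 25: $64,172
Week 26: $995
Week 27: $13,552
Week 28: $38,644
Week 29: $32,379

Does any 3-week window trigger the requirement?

No

Week 20–Week 22: $73,112 + $888 + $858 = $74,858 (under)
Week 21–Week 23: $888 + $858 + $1,730 = $3,476 (under)
Week 22–Week 24: $858 + $1,730 + $2,698 = $5,286 (under)
Week 23–Week 25: $1,730 + $2,698 + $64,172 = $68,600 (under)
Week 24–Week 26: $2,698 + $64,172 + $995 = $67,865 (under)
Week 25–Week 27: $64,172 + $995 + $13,552 = $78,719 (under)
Week 26–Week 28: $995 + $13,552 + $38,644 = $53,191 (under)
Week 27–Week 29: $13,552 + $38,644 + $32,379 = $84,575 (under)
No window exceeds $93,500.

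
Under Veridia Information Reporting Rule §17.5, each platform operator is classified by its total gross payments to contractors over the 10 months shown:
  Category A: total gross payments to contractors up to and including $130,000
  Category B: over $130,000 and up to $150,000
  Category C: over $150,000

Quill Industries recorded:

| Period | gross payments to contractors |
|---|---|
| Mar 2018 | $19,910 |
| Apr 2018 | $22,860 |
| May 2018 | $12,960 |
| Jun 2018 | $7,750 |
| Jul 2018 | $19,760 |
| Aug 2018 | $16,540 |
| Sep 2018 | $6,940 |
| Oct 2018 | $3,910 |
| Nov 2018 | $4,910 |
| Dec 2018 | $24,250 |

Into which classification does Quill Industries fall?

Total gross payments to contractors: $19,910 + $22,860 + $12,960 + $7,750 + $19,760 + $16,540 + $6,940 + $3,910 + $4,910 + $24,250 = $139,790.
$130,000 < $139,790 ≤ $150,000, so Category B applies.

Category B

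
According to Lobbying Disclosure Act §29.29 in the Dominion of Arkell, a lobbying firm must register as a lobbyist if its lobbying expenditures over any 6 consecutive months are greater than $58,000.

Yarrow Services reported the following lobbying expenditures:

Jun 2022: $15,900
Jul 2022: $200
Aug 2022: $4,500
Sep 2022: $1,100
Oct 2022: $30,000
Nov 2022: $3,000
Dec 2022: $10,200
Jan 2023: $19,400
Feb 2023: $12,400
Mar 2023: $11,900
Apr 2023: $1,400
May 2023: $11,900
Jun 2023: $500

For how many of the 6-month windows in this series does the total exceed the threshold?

5

Jun 2022–Nov 2022: $15,900 + $200 + $4,500 + $1,100 + $30,000 + $3,000 = $54,700 (under)
Jul 2022–Dec 2022: $200 + $4,500 + $1,100 + $30,000 + $3,000 + $10,200 = $49,000 (under)
Aug 2022–Jan 2023: $4,500 + $1,100 + $30,000 + $3,000 + $10,200 + $19,400 = $68,200 (over)
Sep 2022–Feb 2023: $1,100 + $30,000 + $3,000 + $10,200 + $19,400 + $12,400 = $76,100 (over)
Oct 2022–Mar 2023: $30,000 + $3,000 + $10,200 + $19,400 + $12,400 + $11,900 = $86,900 (over)
Nov 2022–Apr 2023: $3,000 + $10,200 + $19,400 + $12,400 + $11,900 + $1,400 = $58,300 (over)
Dec 2022–May 2023: $10,200 + $19,400 + $12,400 + $11,900 + $1,400 + $11,900 = $67,200 (over)
Jan 2023–Jun 2023: $19,400 + $12,400 + $11,900 + $1,400 + $11,900 + $500 = $57,500 (under)
5 windows exceed the threshold.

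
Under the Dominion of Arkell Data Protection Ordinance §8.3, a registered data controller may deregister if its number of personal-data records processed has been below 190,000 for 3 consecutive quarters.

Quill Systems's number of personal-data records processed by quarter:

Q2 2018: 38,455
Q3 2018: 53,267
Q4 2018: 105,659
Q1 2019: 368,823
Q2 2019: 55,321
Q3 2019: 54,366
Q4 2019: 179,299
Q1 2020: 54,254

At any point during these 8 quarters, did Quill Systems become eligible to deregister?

Yes

Quarters below 190,000: Q2 2018, Q3 2018, Q4 2018, Q2 2019, Q3 2019, Q4 2019, Q1 2020.
Longest run of consecutive quarters below the threshold: 4.
4 ≥ 3, so Quill Systems became eligible.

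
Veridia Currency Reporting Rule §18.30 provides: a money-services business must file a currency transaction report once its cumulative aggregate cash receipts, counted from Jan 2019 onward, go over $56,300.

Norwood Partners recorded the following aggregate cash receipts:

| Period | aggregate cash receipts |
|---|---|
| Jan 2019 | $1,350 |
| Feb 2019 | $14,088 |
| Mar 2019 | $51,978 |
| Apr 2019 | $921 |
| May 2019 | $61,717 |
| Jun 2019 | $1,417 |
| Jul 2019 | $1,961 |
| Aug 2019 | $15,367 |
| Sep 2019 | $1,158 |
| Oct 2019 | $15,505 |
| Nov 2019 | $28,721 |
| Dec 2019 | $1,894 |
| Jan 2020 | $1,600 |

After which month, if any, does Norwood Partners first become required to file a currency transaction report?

Through Jan 2019: $1,350
Through Feb 2019: $15,438
Through Mar 2019: $67,416 ← exceeds threshold

Mar 2019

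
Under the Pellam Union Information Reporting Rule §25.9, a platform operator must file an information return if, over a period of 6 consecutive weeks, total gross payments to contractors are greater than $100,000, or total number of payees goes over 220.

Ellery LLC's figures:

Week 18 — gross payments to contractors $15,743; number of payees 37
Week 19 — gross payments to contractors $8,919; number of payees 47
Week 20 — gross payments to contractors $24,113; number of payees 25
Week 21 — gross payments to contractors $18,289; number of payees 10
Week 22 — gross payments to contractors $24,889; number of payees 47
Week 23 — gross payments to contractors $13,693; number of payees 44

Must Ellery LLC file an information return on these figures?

Yes

Total gross payments to contractors: $15,743 + $8,919 + $24,113 + $18,289 + $24,889 + $13,693 = $105,646 (> $100,000).
Total number of payees: 37 + 47 + 25 + 10 + 47 + 44 = 210 (≤ 220).
The test is 'or': at least one threshold is exceeded.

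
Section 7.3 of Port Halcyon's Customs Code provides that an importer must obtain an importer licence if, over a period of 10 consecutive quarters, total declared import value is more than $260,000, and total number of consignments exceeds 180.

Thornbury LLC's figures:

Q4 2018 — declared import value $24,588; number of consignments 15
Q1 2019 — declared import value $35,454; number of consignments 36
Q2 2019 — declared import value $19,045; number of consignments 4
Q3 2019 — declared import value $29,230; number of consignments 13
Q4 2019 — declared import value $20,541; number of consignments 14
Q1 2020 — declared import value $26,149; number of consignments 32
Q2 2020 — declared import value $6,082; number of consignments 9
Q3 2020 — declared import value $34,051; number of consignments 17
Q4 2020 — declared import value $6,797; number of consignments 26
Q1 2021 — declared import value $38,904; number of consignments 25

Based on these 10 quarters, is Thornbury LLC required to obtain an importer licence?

Total declared import value: $24,588 + $35,454 + $19,045 + $29,230 + $20,541 + $26,149 + $6,082 + $34,051 + $6,797 + $38,904 = $240,841 (≤ $260,000).
Total number of consignments: 15 + 36 + 4 + 13 + 14 + 32 + 9 + 17 + 26 + 25 = 191 (> 180).
The test is 'and': the rule requires both, and at least one is not exceeded.

No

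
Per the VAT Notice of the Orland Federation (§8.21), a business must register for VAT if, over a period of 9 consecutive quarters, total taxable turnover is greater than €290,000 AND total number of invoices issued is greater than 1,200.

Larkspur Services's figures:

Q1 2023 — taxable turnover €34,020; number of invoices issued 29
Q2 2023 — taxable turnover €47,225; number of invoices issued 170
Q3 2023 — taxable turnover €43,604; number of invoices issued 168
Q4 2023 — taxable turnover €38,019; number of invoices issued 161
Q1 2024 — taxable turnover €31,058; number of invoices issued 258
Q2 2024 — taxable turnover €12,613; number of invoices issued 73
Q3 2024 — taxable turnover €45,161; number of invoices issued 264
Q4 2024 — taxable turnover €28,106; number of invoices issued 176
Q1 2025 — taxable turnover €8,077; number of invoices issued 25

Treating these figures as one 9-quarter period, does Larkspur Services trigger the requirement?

Total taxable turnover: €34,020 + €47,225 + €43,604 + €38,019 + €31,058 + €12,613 + €45,161 + €28,106 + €8,077 = €287,883 (≤ €290,000).
Total number of invoices issued: 29 + 170 + 168 + 161 + 258 + 73 + 264 + 176 + 25 = 1,324 (> 1,200).
The test is 'and': the rule requires both, and at least one is not exceeded.

No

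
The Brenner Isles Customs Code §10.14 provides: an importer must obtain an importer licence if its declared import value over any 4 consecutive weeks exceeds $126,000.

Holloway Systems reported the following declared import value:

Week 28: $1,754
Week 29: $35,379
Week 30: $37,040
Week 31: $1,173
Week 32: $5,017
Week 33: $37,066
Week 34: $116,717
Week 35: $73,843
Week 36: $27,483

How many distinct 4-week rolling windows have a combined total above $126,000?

3

Week 28–Week 31: $1,754 + $35,379 + $37,040 + $1,173 = $75,346 (under)
Week 29–Week 32: $35,379 + $37,040 + $1,173 + $5,017 = $78,609 (under)
Week 30–Week 33: $37,040 + $1,173 + $5,017 + $37,066 = $80,296 (under)
Week 31–Week 34: $1,173 + $5,017 + $37,066 + $116,717 = $159,973 (over)
Week 32–Week 35: $5,017 + $37,066 + $116,717 + $73,843 = $232,643 (over)
Week 33–Week 36: $37,066 + $116,717 + $73,843 + $27,483 = $255,109 (over)
3 windows exceed the threshold.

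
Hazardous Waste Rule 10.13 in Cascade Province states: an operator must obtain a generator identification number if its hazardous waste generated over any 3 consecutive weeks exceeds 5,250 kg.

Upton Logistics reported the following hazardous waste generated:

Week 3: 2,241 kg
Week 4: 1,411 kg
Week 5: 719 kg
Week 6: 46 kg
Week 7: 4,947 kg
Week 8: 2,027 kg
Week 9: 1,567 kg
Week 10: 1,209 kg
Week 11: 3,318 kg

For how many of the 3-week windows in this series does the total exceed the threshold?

4

Week 3–Week 5: 2,241 kg + 1,411 kg + 719 kg = 4,371 kg (under)
Week 4–Week 6: 1,411 kg + 719 kg + 46 kg = 2,176 kg (under)
Week 5–Week 7: 719 kg + 46 kg + 4,947 kg = 5,712 kg (over)
Week 6–Week 8: 46 kg + 4,947 kg + 2,027 kg = 7,020 kg (over)
Week 7–Week 9: 4,947 kg + 2,027 kg + 1,567 kg = 8,541 kg (over)
Week 8–Week 10: 2,027 kg + 1,567 kg + 1,209 kg = 4,803 kg (under)
Week 9–Week 11: 1,567 kg + 1,209 kg + 3,318 kg = 6,094 kg (over)
4 windows exceed the threshold.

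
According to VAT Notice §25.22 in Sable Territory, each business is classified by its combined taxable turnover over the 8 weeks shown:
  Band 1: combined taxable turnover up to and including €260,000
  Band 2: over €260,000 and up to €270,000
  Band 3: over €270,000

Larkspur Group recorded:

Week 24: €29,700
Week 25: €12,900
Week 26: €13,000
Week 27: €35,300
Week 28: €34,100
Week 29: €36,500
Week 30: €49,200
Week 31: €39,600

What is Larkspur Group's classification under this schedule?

Band 1

Combined taxable turnover: €29,700 + €12,900 + €13,000 + €35,300 + €34,100 + €36,500 + €49,200 + €39,600 = €250,300.
€250,300 ≤ €260,000, so Band 1 applies.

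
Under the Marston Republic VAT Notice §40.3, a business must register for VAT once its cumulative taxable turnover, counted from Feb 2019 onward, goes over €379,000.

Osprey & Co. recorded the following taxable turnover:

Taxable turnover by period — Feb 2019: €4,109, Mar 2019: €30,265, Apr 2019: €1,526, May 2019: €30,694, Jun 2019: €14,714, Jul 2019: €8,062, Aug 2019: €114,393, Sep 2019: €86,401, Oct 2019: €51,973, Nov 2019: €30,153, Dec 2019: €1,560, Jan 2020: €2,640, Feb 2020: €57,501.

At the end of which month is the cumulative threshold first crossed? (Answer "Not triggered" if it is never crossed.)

Through Feb 2019: €4,109
Through Mar 2019: €34,374
Through Apr 2019: €35,900
Through May 2019: €66,594
Through Jun 2019: €81,308
Through Jul 2019: €89,370
Through Aug 2019: €203,763
Through Sep 2019: €290,164
Through Oct 2019: €342,137
Through Nov 2019: €372,290
Through Dec 2019: €373,850
Through Jan 2020: €376,490
Through Feb 2020: €433,991 ← exceeds threshold

Feb 2020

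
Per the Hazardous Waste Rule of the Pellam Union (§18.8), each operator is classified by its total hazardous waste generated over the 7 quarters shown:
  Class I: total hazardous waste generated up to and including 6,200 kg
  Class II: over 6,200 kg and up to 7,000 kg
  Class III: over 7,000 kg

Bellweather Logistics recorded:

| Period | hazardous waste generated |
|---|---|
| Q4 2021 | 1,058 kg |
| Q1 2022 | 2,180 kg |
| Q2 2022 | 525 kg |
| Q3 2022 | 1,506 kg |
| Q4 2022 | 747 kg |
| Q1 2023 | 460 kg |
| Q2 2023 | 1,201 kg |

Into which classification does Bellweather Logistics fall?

Total hazardous waste generated: 1,058 kg + 2,180 kg + 525 kg + 1,506 kg + 747 kg + 460 kg + 1,201 kg = 7,677 kg.
7,677 kg > 7,000 kg, so Class III applies.

Class III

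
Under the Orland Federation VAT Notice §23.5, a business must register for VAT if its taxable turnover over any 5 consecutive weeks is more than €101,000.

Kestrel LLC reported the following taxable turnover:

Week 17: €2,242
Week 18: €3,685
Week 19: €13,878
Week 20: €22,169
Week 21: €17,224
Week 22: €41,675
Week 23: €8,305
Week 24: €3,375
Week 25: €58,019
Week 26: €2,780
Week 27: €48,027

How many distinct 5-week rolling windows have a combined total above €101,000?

4

Week 17–Week 21: €2,242 + €3,685 + €13,878 + €22,169 + €17,224 = €59,198 (under)
Week 18–Week 22: €3,685 + €13,878 + €22,169 + €17,224 + €41,675 = €98,631 (under)
Week 19–Week 23: €13,878 + €22,169 + €17,224 + €41,675 + €8,305 = €103,251 (over)
Week 20–Week 24: €22,169 + €17,224 + €41,675 + €8,305 + €3,375 = €92,748 (under)
Week 21–Week 25: €17,224 + €41,675 + €8,305 + €3,375 + €58,019 = €128,598 (over)
Week 22–Week 26: €41,675 + €8,305 + €3,375 + €58,019 + €2,780 = €114,154 (over)
Week 23–Week 27: €8,305 + €3,375 + €58,019 + €2,780 + €48,027 = €120,506 (over)
4 windows exceed the threshold.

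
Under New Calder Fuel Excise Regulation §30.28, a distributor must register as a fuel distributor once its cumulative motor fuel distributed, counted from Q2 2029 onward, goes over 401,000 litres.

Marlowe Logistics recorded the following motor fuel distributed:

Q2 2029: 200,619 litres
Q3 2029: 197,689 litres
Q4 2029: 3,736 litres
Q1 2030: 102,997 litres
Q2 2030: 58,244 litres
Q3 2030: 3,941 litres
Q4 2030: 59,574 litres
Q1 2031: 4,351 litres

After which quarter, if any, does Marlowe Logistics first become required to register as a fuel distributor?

Through Q2 2029: 200,619 litres
Through Q3 2029: 398,308 litres
Through Q4 2029: 402,044 litres ← exceeds threshold

Q4 2029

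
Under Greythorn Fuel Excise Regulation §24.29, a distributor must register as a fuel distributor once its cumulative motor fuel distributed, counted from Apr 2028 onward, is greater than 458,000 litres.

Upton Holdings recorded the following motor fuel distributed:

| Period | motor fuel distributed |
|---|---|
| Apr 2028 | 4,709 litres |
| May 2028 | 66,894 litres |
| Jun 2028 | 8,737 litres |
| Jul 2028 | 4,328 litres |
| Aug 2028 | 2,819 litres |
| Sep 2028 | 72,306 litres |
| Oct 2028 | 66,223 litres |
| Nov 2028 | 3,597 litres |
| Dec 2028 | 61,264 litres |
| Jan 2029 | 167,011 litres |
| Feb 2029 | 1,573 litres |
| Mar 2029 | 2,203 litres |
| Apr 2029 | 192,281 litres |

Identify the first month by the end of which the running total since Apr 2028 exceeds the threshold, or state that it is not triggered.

Feb 2029

Through Apr 2028: 4,709 litres
Through May 2028: 71,603 litres
Through Jun 2028: 80,340 litres
Through Jul 2028: 84,668 litres
Through Aug 2028: 87,487 litres
Through Sep 2028: 159,793 litres
Through Oct 2028: 226,016 litres
Through Nov 2028: 229,613 litres
Through Dec 2028: 290,877 litres
Through Jan 2029: 457,888 litres
Through Feb 2029: 459,461 litres ← exceeds threshold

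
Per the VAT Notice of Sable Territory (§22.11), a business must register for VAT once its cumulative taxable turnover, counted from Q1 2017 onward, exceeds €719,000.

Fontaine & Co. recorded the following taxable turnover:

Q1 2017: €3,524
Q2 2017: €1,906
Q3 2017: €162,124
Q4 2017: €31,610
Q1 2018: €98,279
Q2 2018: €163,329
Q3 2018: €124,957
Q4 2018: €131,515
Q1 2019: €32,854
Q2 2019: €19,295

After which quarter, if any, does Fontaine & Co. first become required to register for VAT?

Q1 2019

Through Q1 2017: €3,524
Through Q2 2017: €5,430
Through Q3 2017: €167,554
Through Q4 2017: €199,164
Through Q1 2018: €297,443
Through Q2 2018: €460,772
Through Q3 2018: €585,729
Through Q4 2018: €717,244
Through Q1 2019: €750,098 ← exceeds threshold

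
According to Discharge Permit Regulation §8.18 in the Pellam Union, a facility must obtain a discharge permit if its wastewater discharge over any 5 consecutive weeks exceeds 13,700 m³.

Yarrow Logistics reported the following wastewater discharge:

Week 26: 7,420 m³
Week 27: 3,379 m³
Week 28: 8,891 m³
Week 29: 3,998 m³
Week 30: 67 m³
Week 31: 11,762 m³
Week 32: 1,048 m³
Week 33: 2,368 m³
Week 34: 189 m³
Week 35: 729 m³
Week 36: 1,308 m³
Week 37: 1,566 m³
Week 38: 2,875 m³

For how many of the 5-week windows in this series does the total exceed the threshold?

Week 26–Week 30: 7,420 m³ + 3,379 m³ + 8,891 m³ + 3,998 m³ + 67 m³ = 23,755 m³ (over)
Week 27–Week 31: 3,379 m³ + 8,891 m³ + 3,998 m³ + 67 m³ + 11,762 m³ = 28,097 m³ (over)
Week 28–Week 32: 8,891 m³ + 3,998 m³ + 67 m³ + 11,762 m³ + 1,048 m³ = 25,766 m³ (over)
Week 29–Week 33: 3,998 m³ + 67 m³ + 11,762 m³ + 1,048 m³ + 2,368 m³ = 19,243 m³ (over)
Week 30–Week 34: 67 m³ + 11,762 m³ + 1,048 m³ + 2,368 m³ + 189 m³ = 15,434 m³ (over)
Week 31–Week 35: 11,762 m³ + 1,048 m³ + 2,368 m³ + 189 m³ + 729 m³ = 16,096 m³ (over)
Week 32–Week 36: 1,048 m³ + 2,368 m³ + 189 m³ + 729 m³ + 1,308 m³ = 5,642 m³ (under)
Week 33–Week 37: 2,368 m³ + 189 m³ + 729 m³ + 1,308 m³ + 1,566 m³ = 6,160 m³ (under)
Week 34–Week 38: 189 m³ + 729 m³ + 1,308 m³ + 1,566 m³ + 2,875 m³ = 6,667 m³ (under)
6 windows exceed the threshold.

6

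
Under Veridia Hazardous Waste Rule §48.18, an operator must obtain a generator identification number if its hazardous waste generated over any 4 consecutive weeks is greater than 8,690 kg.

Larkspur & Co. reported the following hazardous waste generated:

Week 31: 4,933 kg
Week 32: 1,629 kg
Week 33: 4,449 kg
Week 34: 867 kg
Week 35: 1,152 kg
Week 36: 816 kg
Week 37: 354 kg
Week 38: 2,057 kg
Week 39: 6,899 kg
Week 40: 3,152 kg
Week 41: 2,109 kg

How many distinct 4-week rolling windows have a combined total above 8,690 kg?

Week 31–Week 34: 4,933 kg + 1,629 kg + 4,449 kg + 867 kg = 11,878 kg (over)
Week 32–Week 35: 1,629 kg + 4,449 kg + 867 kg + 1,152 kg = 8,097 kg (under)
Week 33–Week 36: 4,449 kg + 867 kg + 1,152 kg + 816 kg = 7,284 kg (under)
Week 34–Week 37: 867 kg + 1,152 kg + 816 kg + 354 kg = 3,189 kg (under)
Week 35–Week 38: 1,152 kg + 816 kg + 354 kg + 2,057 kg = 4,379 kg (under)
Week 36–Week 39: 816 kg + 354 kg + 2,057 kg + 6,899 kg = 10,126 kg (over)
Week 37–Week 40: 354 kg + 2,057 kg + 6,899 kg + 3,152 kg = 12,462 kg (over)
Week 38–Week 41: 2,057 kg + 6,899 kg + 3,152 kg + 2,109 kg = 14,217 kg (over)
4 windows exceed the threshold.

4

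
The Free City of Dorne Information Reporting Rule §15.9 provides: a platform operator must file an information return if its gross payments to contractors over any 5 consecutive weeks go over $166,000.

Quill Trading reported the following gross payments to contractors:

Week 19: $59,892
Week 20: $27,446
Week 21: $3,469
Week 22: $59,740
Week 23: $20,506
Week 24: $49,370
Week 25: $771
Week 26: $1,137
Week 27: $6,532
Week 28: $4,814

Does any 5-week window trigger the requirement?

Yes

Week 19–Week 23: $59,892 + $27,446 + $3,469 + $59,740 + $20,506 = $171,053 (over)
Week 20–Week 24: $27,446 + $3,469 + $59,740 + $20,506 + $49,370 = $160,531 (under)
Week 21–Week 25: $3,469 + $59,740 + $20,506 + $49,370 + $771 = $133,856 (under)
Week 22–Week 26: $59,740 + $20,506 + $49,370 + $771 + $1,137 = $131,524 (under)
Week 23–Week 27: $20,506 + $49,370 + $771 + $1,137 + $6,532 = $78,316 (under)
Week 24–Week 28: $49,370 + $771 + $1,137 + $6,532 + $4,814 = $62,624 (under)
At least one window exceeds $166,000.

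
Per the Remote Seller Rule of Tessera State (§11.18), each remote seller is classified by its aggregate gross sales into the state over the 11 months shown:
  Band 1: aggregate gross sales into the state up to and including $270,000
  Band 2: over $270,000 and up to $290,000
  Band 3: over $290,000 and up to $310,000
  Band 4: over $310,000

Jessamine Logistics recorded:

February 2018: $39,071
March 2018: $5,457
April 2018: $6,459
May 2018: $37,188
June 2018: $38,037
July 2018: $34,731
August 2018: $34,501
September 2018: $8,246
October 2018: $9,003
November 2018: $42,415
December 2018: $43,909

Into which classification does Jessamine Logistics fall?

Band 3

Aggregate gross sales into the state: $39,071 + $5,457 + $6,459 + $37,188 + $38,037 + $34,731 + $34,501 + $8,246 + $9,003 + $42,415 + $43,909 = $299,017.
$290,000 < $299,017 ≤ $310,000, so Band 3 applies.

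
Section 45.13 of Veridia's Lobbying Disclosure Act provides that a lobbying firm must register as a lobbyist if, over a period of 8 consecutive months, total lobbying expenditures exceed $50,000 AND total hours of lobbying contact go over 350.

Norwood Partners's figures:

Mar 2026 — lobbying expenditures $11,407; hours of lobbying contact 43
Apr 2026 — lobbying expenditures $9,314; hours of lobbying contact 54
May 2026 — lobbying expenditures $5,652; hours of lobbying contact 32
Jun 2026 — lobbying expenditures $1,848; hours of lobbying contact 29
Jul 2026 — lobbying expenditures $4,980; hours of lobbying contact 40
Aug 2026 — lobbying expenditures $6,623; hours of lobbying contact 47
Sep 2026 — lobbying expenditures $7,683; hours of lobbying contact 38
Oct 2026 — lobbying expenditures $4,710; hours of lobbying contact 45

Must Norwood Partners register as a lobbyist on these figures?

Total lobbying expenditures: $11,407 + $9,314 + $5,652 + $1,848 + $4,980 + $6,623 + $7,683 + $4,710 = $52,217 (> $50,000).
Total hours of lobbying contact: 43 + 54 + 32 + 29 + 40 + 47 + 38 + 45 = 328 (≤ 350).
The test is 'and': the rule requires both, and at least one is not exceeded.

No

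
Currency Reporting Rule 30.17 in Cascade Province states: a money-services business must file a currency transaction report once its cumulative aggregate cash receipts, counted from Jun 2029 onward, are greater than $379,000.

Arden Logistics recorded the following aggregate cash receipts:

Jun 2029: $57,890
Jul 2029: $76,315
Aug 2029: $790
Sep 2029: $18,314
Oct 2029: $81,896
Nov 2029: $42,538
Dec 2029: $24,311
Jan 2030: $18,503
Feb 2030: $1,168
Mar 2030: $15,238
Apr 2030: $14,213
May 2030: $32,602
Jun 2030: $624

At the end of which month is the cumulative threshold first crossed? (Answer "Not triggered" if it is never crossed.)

May 2030

Through Jun 2029: $57,890
Through Jul 2029: $134,205
Through Aug 2029: $134,995
Through Sep 2029: $153,309
Through Oct 2029: $235,205
Through Nov 2029: $277,743
Through Dec 2029: $302,054
Through Jan 2030: $320,557
Through Feb 2030: $321,725
Through Mar 2030: $336,963
Through Apr 2030: $351,176
Through May 2030: $383,778 ← exceeds threshold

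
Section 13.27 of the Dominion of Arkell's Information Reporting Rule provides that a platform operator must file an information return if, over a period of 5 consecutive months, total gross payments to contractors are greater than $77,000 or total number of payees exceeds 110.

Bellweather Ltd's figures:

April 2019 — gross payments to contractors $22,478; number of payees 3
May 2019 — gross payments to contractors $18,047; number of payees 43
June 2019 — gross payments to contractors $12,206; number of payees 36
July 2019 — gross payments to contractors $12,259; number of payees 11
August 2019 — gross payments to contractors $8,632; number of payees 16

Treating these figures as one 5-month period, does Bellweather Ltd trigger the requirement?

Total gross payments to contractors: $22,478 + $18,047 + $12,206 + $12,259 + $8,632 = $73,622 (≤ $77,000).
Total number of payees: 3 + 43 + 36 + 11 + 16 = 109 (≤ 110).
The test is 'or': neither threshold is exceeded.

No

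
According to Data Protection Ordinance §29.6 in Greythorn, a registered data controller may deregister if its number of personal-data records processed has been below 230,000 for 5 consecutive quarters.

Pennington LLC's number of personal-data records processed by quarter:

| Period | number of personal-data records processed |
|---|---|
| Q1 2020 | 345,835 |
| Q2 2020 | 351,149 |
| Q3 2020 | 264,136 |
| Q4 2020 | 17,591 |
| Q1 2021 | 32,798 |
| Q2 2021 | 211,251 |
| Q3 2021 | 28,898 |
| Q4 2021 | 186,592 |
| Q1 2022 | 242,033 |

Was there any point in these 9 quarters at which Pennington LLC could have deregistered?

Quarters below 230,000: Q4 2020, Q1 2021, Q2 2021, Q3 2021, Q4 2021.
Longest run of consecutive quarters below the threshold: 5.
5 ≥ 5, so Pennington LLC became eligible.

Yes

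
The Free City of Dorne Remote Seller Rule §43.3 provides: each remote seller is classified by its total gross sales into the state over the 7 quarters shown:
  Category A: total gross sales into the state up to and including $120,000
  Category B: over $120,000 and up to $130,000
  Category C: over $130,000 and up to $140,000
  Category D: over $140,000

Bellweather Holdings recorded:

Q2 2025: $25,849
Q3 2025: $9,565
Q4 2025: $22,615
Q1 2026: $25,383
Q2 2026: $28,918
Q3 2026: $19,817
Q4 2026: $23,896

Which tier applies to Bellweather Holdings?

Total gross sales into the state: $25,849 + $9,565 + $22,615 + $25,383 + $28,918 + $19,817 + $23,896 = $156,043.
$156,043 > $140,000, so Category D applies.

Category D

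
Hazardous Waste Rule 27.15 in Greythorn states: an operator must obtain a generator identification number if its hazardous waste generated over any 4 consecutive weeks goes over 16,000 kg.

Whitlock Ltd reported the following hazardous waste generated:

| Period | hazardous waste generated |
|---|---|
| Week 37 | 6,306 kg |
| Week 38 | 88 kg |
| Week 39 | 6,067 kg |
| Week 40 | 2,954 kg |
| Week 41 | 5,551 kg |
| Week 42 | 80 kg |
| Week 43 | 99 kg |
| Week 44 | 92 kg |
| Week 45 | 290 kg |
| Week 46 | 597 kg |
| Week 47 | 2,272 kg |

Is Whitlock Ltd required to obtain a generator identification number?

No

Week 37–Week 40: 6,306 kg + 88 kg + 6,067 kg + 2,954 kg = 15,415 kg (under)
Week 38–Week 41: 88 kg + 6,067 kg + 2,954 kg + 5,551 kg = 14,660 kg (under)
Week 39–Week 42: 6,067 kg + 2,954 kg + 5,551 kg + 80 kg = 14,652 kg (under)
Week 40–Week 43: 2,954 kg + 5,551 kg + 80 kg + 99 kg = 8,684 kg (under)
Week 41–Week 44: 5,551 kg + 80 kg + 99 kg + 92 kg = 5,822 kg (under)
Week 42–Week 45: 80 kg + 99 kg + 92 kg + 290 kg = 561 kg (under)
Week 43–Week 46: 99 kg + 92 kg + 290 kg + 597 kg = 1,078 kg (under)
Week 44–Week 47: 92 kg + 290 kg + 597 kg + 2,272 kg = 3,251 kg (under)
No window exceeds 16,000 kg.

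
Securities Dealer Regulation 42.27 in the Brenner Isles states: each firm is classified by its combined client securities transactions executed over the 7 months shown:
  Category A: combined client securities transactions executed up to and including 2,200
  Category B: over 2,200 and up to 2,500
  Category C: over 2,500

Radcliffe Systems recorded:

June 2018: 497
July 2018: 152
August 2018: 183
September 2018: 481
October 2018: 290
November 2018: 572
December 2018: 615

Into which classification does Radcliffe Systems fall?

Category C

Combined client securities transactions executed: 497 + 152 + 183 + 481 + 290 + 572 + 615 = 2,790.
2,790 > 2,500, so Category C applies.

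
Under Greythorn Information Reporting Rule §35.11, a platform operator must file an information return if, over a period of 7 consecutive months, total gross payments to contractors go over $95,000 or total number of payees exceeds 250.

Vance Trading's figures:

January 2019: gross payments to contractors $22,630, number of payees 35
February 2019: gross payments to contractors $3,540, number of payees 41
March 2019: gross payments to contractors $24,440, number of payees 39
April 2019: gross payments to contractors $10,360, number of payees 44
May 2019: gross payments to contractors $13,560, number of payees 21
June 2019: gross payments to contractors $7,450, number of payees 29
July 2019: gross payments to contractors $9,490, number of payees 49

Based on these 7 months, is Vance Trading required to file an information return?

Total gross payments to contractors: $22,630 + $3,540 + $24,440 + $10,360 + $13,560 + $7,450 + $9,490 = $91,470 (≤ $95,000).
Total number of payees: 35 + 41 + 39 + 44 + 21 + 29 + 49 = 258 (> 250).
The test is 'or': at least one threshold is exceeded.

Yes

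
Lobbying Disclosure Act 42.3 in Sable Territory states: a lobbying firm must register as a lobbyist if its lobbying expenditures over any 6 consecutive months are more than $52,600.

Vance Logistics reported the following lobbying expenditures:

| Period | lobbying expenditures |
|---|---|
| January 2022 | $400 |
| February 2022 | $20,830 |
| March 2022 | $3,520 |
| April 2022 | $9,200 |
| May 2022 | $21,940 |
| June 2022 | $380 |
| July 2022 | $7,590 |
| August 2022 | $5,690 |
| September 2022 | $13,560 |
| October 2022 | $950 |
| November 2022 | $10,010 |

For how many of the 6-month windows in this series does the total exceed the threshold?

3

January 2022–June 2022: $400 + $20,830 + $3,520 + $9,200 + $21,940 + $380 = $56,270 (over)
February 2022–July 2022: $20,830 + $3,520 + $9,200 + $21,940 + $380 + $7,590 = $63,460 (over)
March 2022–August 2022: $3,520 + $9,200 + $21,940 + $380 + $7,590 + $5,690 = $48,320 (under)
April 2022–September 2022: $9,200 + $21,940 + $380 + $7,590 + $5,690 + $13,560 = $58,360 (over)
May 2022–October 2022: $21,940 + $380 + $7,590 + $5,690 + $13,560 + $950 = $50,110 (under)
June 2022–November 2022: $380 + $7,590 + $5,690 + $13,560 + $950 + $10,010 = $38,180 (under)
3 windows exceed the threshold.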